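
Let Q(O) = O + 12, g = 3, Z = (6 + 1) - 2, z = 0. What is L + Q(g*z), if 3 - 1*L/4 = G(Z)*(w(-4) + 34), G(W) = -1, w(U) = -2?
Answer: 152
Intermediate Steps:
Z = 5 (Z = 7 - 2 = 5)
L = 140 (L = 12 - (-4)*(-2 + 34) = 12 - (-4)*32 = 12 - 4*(-32) = 12 + 128 = 140)
Q(O) = 12 + O
L + Q(g*z) = 140 + (12 + 3*0) = 140 + (12 + 0) = 140 + 12 = 152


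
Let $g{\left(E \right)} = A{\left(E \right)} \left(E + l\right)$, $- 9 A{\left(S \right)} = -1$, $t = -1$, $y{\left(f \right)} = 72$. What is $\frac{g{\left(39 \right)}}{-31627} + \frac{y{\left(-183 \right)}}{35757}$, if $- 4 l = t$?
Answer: $\frac{8484815}{4523546556} \approx 0.0018757$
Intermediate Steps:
$l = \frac{1}{4}$ ($l = \left(- \frac{1}{4}\right) \left(-1\right) = \frac{1}{4} \approx 0.25$)
$A{\left(S \right)} = \frac{1}{9}$ ($A{\left(S \right)} = \left(- \frac{1}{9}\right) \left(-1\right) = \frac{1}{9}$)
$g{\left(E \right)} = \frac{1}{36} + \frac{E}{9}$ ($g{\left(E \right)} = \frac{E + \frac{1}{4}}{9} = \frac{\frac{1}{4} + E}{9} = \frac{1}{36} + \frac{E}{9}$)
$\frac{g{\left(39 \right)}}{-31627} + \frac{y{\left(-183 \right)}}{35757} = \frac{\frac{1}{36} + \frac{1}{9} \cdot 39}{-31627} + \frac{72}{35757} = \left(\frac{1}{36} + \frac{13}{3}\right) \left(- \frac{1}{31627}\right) + 72 \cdot \frac{1}{35757} = \frac{157}{36} \left(- \frac{1}{31627}\right) + \frac{8}{3973} = - \frac{157}{1138572} + \frac{8}{3973} = \frac{8484815}{4523546556}$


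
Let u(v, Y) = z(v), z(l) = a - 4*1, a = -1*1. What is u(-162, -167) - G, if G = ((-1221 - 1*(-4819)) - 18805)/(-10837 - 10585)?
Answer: -122317/21422 ≈ -5.7099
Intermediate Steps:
a = -1
z(l) = -5 (z(l) = -1 - 4*1 = -1 - 4 = -5)
u(v, Y) = -5
G = 15207/21422 (G = ((-1221 + 4819) - 18805)/(-21422) = (3598 - 18805)*(-1/21422) = -15207*(-1/21422) = 15207/21422 ≈ 0.70988)
u(-162, -167) - G = -5 - 1*15207/21422 = -5 - 15207/21422 = -122317/21422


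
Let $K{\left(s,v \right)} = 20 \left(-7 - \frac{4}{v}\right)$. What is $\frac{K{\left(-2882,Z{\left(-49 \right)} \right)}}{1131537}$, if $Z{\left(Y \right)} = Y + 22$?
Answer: $- \frac{3700}{30551499} \approx -0.00012111$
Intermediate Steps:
$Z{\left(Y \right)} = 22 + Y$
$K{\left(s,v \right)} = -140 - \frac{80}{v}$
$\frac{K{\left(-2882,Z{\left(-49 \right)} \right)}}{1131537} = \frac{-140 - \frac{80}{22 - 49}}{1131537} = \left(-140 - \frac{80}{-27}\right) \frac{1}{1131537} = \left(-140 - - \frac{80}{27}\right) \frac{1}{1131537} = \left(-140 + \frac{80}{27}\right) \frac{1}{1131537} = \left(- \frac{3700}{27}\right) \frac{1}{1131537} = - \frac{3700}{30551499}$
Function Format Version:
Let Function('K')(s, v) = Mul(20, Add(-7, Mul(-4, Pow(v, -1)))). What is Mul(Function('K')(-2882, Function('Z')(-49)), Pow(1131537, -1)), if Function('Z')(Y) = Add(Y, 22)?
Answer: Rational(-3700, 30551499) ≈ -0.00012111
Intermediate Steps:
Function('Z')(Y) = Add(22, Y)
Function('K')(s, v) = Add(-140, Mul(-80, Pow(v, -1)))
Mul(Function('K')(-2882, Function('Z')(-49)), Pow(1131537, -1)) = Mul(Add(-140, Mul(-80, Pow(Add(22, -49), -1))), Pow(1131537, -1)) = Mul(Add(-140, Mul(-80, Pow(-27, -1))), Rational(1, 1131537)) = Mul(Add(-140, Mul(-80, Rational(-1, 27))), Rational(1, 1131537)) = Mul(Add(-140, Rational(80, 27)), Rational(1, 1131537)) = Mul(Rational(-3700, 27), Rational(1, 1131537)) = Rational(-3700, 30551499)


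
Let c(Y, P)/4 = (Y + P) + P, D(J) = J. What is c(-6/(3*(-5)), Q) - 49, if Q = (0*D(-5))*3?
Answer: -237/5 ≈ -47.400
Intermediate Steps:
Q = 0 (Q = (0*(-5))*3 = 0*3 = 0)
c(Y, P) = 4*Y + 8*P (c(Y, P) = 4*((Y + P) + P) = 4*((P + Y) + P) = 4*(Y + 2*P) = 4*Y + 8*P)
c(-6/(3*(-5)), Q) - 49 = (4*(-6/(3*(-5))) + 8*0) - 49 = (4*(-6/(-15)) + 0) - 49 = (4*(-6*(-1/15)) + 0) - 49 = (4*(⅖) + 0) - 49 = (8/5 + 0) - 49 = 8/5 - 49 = -237/5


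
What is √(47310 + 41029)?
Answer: √88339 ≈ 297.22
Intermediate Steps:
√(47310 + 41029) = √88339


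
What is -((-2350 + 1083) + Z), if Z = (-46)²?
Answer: -849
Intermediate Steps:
Z = 2116
-((-2350 + 1083) + Z) = -((-2350 + 1083) + 2116) = -(-1267 + 2116) = -1*849 = -849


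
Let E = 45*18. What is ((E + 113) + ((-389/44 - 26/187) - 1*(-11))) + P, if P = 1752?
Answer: 2002411/748 ≈ 2677.0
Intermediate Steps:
E = 810
((E + 113) + ((-389/44 - 26/187) - 1*(-11))) + P = ((810 + 113) + ((-389/44 - 26/187) - 1*(-11))) + 1752 = (923 + ((-389*1/44 - 26*1/187) + 11)) + 1752 = (923 + ((-389/44 - 26/187) + 11)) + 1752 = (923 + (-6717/748 + 11)) + 1752 = (923 + 1511/748) + 1752 = 691915/748 + 1752 = 2002411/748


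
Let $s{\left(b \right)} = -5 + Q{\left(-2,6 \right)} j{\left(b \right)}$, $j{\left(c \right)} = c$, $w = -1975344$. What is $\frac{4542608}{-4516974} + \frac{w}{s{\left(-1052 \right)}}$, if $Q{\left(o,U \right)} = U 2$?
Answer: $\frac{633229206616}{4074633189} \approx 155.41$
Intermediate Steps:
$Q{\left(o,U \right)} = 2 U$
$s{\left(b \right)} = -5 + 12 b$ ($s{\left(b \right)} = -5 + 2 \cdot 6 b = -5 + 12 b$)
$\frac{4542608}{-4516974} + \frac{w}{s{\left(-1052 \right)}} = \frac{4542608}{-4516974} - \frac{1975344}{-5 + 12 \left(-1052\right)} = 4542608 \left(- \frac{1}{4516974}\right) - \frac{1975344}{-5 - 12624} = - \frac{324472}{322641} - \frac{1975344}{-12629} = - \frac{324472}{322641} - - \frac{1975344}{12629} = - \frac{324472}{322641} + \frac{1975344}{12629} = \frac{633229206616}{4074633189}$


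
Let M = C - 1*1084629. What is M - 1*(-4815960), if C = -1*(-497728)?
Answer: 4229059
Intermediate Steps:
C = 497728
M = -586901 (M = 497728 - 1*1084629 = 497728 - 1084629 = -586901)
M - 1*(-4815960) = -586901 - 1*(-4815960) = -586901 + 4815960 = 4229059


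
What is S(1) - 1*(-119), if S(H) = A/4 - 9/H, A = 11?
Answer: 451/4 ≈ 112.75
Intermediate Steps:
S(H) = 11/4 - 9/H
S(1) - 1*(-119) = (11/4 - 9/1) - 1*(-119) = (11/4 - 9*1) + 119 = (11/4 - 9) + 119 = -25/4 + 119 = 451/4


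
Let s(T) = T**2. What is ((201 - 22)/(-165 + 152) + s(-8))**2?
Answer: 426409/169 ≈ 2523.1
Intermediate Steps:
((201 - 22)/(-165 + 152) + s(-8))**2 = ((201 - 22)/(-165 + 152) + (-8)**2)**2 = (179/(-13) + 64)**2 = (179*(-1/13) + 64)**2 = (-179/13 + 64)**2 = (653/13)**2 = 426409/169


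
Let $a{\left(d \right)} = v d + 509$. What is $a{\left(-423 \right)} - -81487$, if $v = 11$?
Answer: $77343$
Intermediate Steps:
$a{\left(d \right)} = 509 + 11 d$ ($a{\left(d \right)} = 11 d + 509 = 509 + 11 d$)
$a{\left(-423 \right)} - -81487 = \left(509 + 11 \left(-423\right)\right) - -81487 = \left(509 - 4653\right) + 81487 = -4144 + 81487 = 77343$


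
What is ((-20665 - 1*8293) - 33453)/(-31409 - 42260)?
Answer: 62411/73669 ≈ 0.84718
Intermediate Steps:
((-20665 - 1*8293) - 33453)/(-31409 - 42260) = ((-20665 - 8293) - 33453)/(-73669) = (-28958 - 33453)*(-1/73669) = -62411*(-1/73669) = 62411/73669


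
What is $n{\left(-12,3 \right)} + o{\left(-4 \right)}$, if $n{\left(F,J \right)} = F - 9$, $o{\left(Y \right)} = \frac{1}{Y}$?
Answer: $- \frac{85}{4} \approx -21.25$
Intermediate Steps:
$n{\left(F,J \right)} = -9 + F$
$n{\left(-12,3 \right)} + o{\left(-4 \right)} = \left(-9 - 12\right) + \frac{1}{-4} = -21 - \frac{1}{4} = - \frac{85}{4}$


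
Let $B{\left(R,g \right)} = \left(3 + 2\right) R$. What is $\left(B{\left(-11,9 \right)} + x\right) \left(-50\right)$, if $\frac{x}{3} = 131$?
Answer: $-16900$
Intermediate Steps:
$x = 393$ ($x = 3 \cdot 131 = 393$)
$B{\left(R,g \right)} = 5 R$
$\left(B{\left(-11,9 \right)} + x\right) \left(-50\right) = \left(5 \left(-11\right) + 393\right) \left(-50\right) = \left(-55 + 393\right) \left(-50\right) = 338 \left(-50\right) = -16900$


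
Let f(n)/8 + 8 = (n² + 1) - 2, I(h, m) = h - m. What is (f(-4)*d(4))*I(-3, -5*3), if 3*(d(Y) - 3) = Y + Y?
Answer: 3808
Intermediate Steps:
d(Y) = 3 + 2*Y/3 (d(Y) = 3 + (Y + Y)/3 = 3 + (2*Y)/3 = 3 + 2*Y/3)
f(n) = -72 + 8*n² (f(n) = -64 + 8*((n² + 1) - 2) = -64 + 8*((1 + n²) - 2) = -64 + 8*(-1 + n²) = -64 + (-8 + 8*n²) = -72 + 8*n²)
(f(-4)*d(4))*I(-3, -5*3) = ((-72 + 8*(-4)²)*(3 + (⅔)*4))*(-3 - (-5)*3) = ((-72 + 8*16)*(3 + 8/3))*(-3 - 1*(-15)) = ((-72 + 128)*(17/3))*(-3 + 15) = (56*(17/3))*12 = (952/3)*12 = 3808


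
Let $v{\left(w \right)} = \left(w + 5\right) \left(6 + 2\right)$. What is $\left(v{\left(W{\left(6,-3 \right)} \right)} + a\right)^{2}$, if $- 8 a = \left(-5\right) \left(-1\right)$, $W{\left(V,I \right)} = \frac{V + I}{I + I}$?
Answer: $\frac{80089}{64} \approx 1251.4$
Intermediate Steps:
$W{\left(V,I \right)} = \frac{I + V}{2 I}$
$a = - \frac{5}{8}$ ($a = - \frac{\left(-5\right) \left(-1\right)}{8} = \left(- \frac{1}{8}\right) 5 = - \frac{5}{8} \approx -0.625$)
$v{\left(w \right)} = 40 + 8 w$ ($v{\left(w \right)} = \left(5 + w\right) 8 = 40 + 8 w$)
$\left(v{\left(W{\left(6,-3 \right)} \right)} + a\right)^{2} = \left(\left(40 + 8 \frac{-3 + 6}{2 \left(-3\right)}\right) - \frac{5}{8}\right)^{2} = \left(\left(40 + 8 \cdot \frac{1}{2} \left(- \frac{1}{3}\right) 3\right) - \frac{5}{8}\right)^{2} = \left(\left(40 + 8 \left(- \frac{1}{2}\right)\right) - \frac{5}{8}\right)^{2} = \left(\left(40 - 4\right) - \frac{5}{8}\right)^{2} = \left(36 - \frac{5}{8}\right)^{2} = \left(\frac{283}{8}\right)^{2} = \frac{80089}{64}$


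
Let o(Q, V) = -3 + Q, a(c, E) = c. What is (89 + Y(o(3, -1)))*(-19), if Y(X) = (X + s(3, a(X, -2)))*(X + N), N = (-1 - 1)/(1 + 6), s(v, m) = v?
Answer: -11723/7 ≈ -1674.7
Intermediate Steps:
N = -2/7 ≈ -0.28571
Y(X) = (3 + X)*(-2/7 + X) (Y(X) = (X + 3)*(X - 2/7) = (3 + X)*(-2/7 + X))
(89 + Y(o(3, -1)))*(-19) = (89 + (-6/7 + (-3 + 3)² + 19*(-3 + 3)/7))*(-19) = (89 + (-6/7 + 0² + (19/7)*0))*(-19) = (89 + (-6/7 + 0 + 0))*(-19) = (89 - 6/7)*(-19) = (617/7)*(-19) = -11723/7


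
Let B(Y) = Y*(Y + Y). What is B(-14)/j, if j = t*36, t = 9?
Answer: 98/81 ≈ 1.2099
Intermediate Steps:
B(Y) = 2*Y² (B(Y) = Y*(2*Y) = 2*Y²)
j = 324 (j = 9*36 = 324)
B(-14)/j = (2*(-14)²)/324 = (2*196)*(1/324) = 392*(1/324) = 98/81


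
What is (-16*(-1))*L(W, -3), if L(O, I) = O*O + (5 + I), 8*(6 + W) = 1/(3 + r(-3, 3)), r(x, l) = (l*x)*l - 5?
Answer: 2048097/3364 ≈ 608.83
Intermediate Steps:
r(x, l) = -5 + x*l² (r(x, l) = x*l² - 5 = -5 + x*l²)
W = -1393/232 (W = -6 + 1/(8*(3 + (-5 - 3*3²))) = -6 + 1/(8*(3 + (-5 - 3*9))) = -6 + 1/(8*(3 + (-5 - 27))) = -6 + 1/(8*(3 - 32)) = -6 + (⅛)/(-29) = -6 + (⅛)*(-1/29) = -6 - 1/232 = -1393/232 ≈ -6.0043)
L(O, I) = 5 + I + O² (L(O, I) = O² + (5 + I) = 5 + I + O²)
(-16*(-1))*L(W, -3) = (-16*(-1))*(5 - 3 + (-1393/232)²) = 16*(5 - 3 + 1940449/53824) = 16*(2048097/53824) = 2048097/3364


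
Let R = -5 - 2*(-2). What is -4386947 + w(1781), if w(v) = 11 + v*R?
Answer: -4388717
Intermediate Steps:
R = -1 (R = -5 + 4 = -1)
w(v) = 11 - v (w(v) = 11 + v*(-1) = 11 - v)
-4386947 + w(1781) = -4386947 + (11 - 1*1781) = -4386947 + (11 - 1781) = -4386947 - 1770 = -4388717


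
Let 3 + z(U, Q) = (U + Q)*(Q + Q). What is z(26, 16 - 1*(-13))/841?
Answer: 3187/841 ≈ 3.7895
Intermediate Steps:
z(U, Q) = -3 + 2*Q*(Q + U) (z(U, Q) = -3 + (U + Q)*(Q + Q) = -3 + (Q + U)*(2*Q) = -3 + 2*Q*(Q + U))
z(26, 16 - 1*(-13))/841 = (-3 + 2*(16 - 1*(-13))² + 2*(16 - 1*(-13))*26)/841 = (-3 + 2*(16 + 13)² + 2*(16 + 13)*26)*(1/841) = (-3 + 2*29² + 2*29*26)*(1/841) = (-3 + 2*841 + 1508)*(1/841) = (-3 + 1682 + 1508)*(1/841) = 3187*(1/841) = 3187/841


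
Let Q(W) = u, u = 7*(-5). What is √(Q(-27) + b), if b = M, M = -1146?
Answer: I*√1181 ≈ 34.366*I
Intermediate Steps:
u = -35
Q(W) = -35
b = -1146
√(Q(-27) + b) = √(-35 - 1146) = √(-1181) = I*√1181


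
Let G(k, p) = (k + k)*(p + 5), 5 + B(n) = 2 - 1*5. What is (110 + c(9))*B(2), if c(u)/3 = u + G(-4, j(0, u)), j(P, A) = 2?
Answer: 248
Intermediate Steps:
B(n) = -8 (B(n) = -5 + (2 - 1*5) = -5 + (2 - 5) = -5 - 3 = -8)
G(k, p) = 2*k*(5 + p) (G(k, p) = (2*k)*(5 + p) = 2*k*(5 + p))
c(u) = -168 + 3*u (c(u) = 3*(u + 2*(-4)*(5 + 2)) = 3*(u + 2*(-4)*7) = 3*(u - 56) = 3*(-56 + u) = -168 + 3*u)
(110 + c(9))*B(2) = (110 + (-168 + 3*9))*(-8) = (110 + (-168 + 27))*(-8) = (110 - 141)*(-8) = -31*(-8) = 248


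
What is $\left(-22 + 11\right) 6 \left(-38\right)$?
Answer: $2508$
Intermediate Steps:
$\left(-22 + 11\right) 6 \left(-38\right) = \left(-11\right) 6 \left(-38\right) = \left(-66\right) \left(-38\right) = 2508$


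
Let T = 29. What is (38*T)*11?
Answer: 12122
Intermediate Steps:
(38*T)*11 = (38*29)*11 = 1102*11 = 12122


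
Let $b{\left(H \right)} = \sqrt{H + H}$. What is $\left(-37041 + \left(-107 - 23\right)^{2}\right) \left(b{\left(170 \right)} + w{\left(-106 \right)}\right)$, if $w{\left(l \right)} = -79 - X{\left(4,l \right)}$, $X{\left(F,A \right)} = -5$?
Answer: $1490434 - 40282 \sqrt{85} \approx 1.1191 \cdot 10^{6}$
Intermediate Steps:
$b{\left(H \right)} = \sqrt{2} \sqrt{H}$ ($b{\left(H \right)} = \sqrt{2 H} = \sqrt{2} \sqrt{H}$)
$w{\left(l \right)} = -74$ ($w{\left(l \right)} = -79 - -5 = -79 + 5 = -74$)
$\left(-37041 + \left(-107 - 23\right)^{2}\right) \left(b{\left(170 \right)} + w{\left(-106 \right)}\right) = \left(-37041 + \left(-107 - 23\right)^{2}\right) \left(\sqrt{2} \sqrt{170} - 74\right) = \left(-37041 + \left(-130\right)^{2}\right) \left(2 \sqrt{85} - 74\right) = \left(-37041 + 16900\right) \left(-74 + 2 \sqrt{85}\right) = - 20141 \left(-74 + 2 \sqrt{85}\right) = 1490434 - 40282 \sqrt{85}$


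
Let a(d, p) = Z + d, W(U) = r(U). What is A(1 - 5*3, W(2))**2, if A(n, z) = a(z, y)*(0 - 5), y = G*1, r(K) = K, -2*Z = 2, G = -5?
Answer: 25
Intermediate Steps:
Z = -1 (Z = -1/2*2 = -1)
W(U) = U
y = -5 (y = -5*1 = -5)
a(d, p) = -1 + d
A(n, z) = 5 - 5*z (A(n, z) = (-1 + z)*(0 - 5) = (-1 + z)*(-5) = 5 - 5*z)
A(1 - 5*3, W(2))**2 = (5 - 5*2)**2 = (5 - 10)**2 = (-5)**2 = 25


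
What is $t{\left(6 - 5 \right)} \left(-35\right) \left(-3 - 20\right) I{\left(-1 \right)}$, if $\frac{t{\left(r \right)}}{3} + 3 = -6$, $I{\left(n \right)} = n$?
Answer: $21735$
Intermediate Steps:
$t{\left(r \right)} = -27$ ($t{\left(r \right)} = -9 + 3 \left(-6\right) = -9 - 18 = -27$)
$t{\left(6 - 5 \right)} \left(-35\right) \left(-3 - 20\right) I{\left(-1 \right)} = \left(-27\right) \left(-35\right) \left(-3 - 20\right) \left(-1\right) = 945 \left(-3 - 20\right) \left(-1\right) = 945 \left(\left(-23\right) \left(-1\right)\right) = 945 \cdot 23 = 21735$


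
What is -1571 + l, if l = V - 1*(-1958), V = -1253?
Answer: -866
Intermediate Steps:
l = 705 (l = -1253 - 1*(-1958) = -1253 + 1958 = 705)
-1571 + l = -1571 + 705 = -866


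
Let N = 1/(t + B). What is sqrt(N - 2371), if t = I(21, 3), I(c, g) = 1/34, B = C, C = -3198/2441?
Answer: 3*I*sqrt(2977316669545)/106291 ≈ 48.701*I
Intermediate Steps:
C = -3198/2441 (C = -3198*1/2441 = -3198/2441 ≈ -1.3101)
B = -3198/2441 ≈ -1.3101
I(c, g) = 1/34
t = 1/34 ≈ 0.029412
N = -82994/106291 (N = 1/(1/34 - 3198/2441) = 1/(-106291/82994) = -82994/106291 ≈ -0.78082)
sqrt(N - 2371) = sqrt(-82994/106291 - 2371) = sqrt(-252098955/106291) = 3*I*sqrt(2977316669545)/106291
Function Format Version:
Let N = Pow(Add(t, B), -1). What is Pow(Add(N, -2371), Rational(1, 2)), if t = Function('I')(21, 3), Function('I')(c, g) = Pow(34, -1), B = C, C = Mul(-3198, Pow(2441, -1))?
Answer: Mul(Rational(3, 106291), I, Pow(2977316669545, Rational(1, 2))) ≈ Mul(48.701, I)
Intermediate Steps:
C = Rational(-3198, 2441) (C = Mul(-3198, Rational(1, 2441)) = Rational(-3198, 2441) ≈ -1.3101)
B = Rational(-3198, 2441) ≈ -1.3101
Function('I')(c, g) = Rational(1, 34)
t = Rational(1, 34) ≈ 0.029412
N = Rational(-82994, 106291) (N = Pow(Add(Rational(1, 34), Rational(-3198, 2441)), -1) = Pow(Rational(-106291, 82994), -1) = Rational(-82994, 106291) ≈ -0.78082)
Pow(Add(N, -2371), Rational(1, 2)) = Pow(Add(Rational(-82994, 106291), -2371), Rational(1, 2)) = Pow(Rational(-252098955, 106291), Rational(1, 2)) = Mul(Rational(3, 106291), I, Pow(2977316669545, Rational(1, 2)))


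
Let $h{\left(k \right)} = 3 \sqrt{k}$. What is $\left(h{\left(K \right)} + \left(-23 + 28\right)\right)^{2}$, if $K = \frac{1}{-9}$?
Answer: $\left(5 + i\right)^{2} \approx 24.0 + 10.0 i$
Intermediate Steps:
$K = - \frac{1}{9} \approx -0.11111$
$\left(h{\left(K \right)} + \left(-23 + 28\right)\right)^{2} = \left(3 \sqrt{- \frac{1}{9}} + \left(-23 + 28\right)\right)^{2} = \left(3 \frac{i}{3} + 5\right)^{2} = \left(i + 5\right)^{2} = \left(5 + i\right)^{2}$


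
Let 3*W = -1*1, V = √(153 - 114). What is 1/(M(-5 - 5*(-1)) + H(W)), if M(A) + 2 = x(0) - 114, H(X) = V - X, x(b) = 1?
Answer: -1032/117985 - 9*√39/117985 ≈ -0.0092233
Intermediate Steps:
V = √39 ≈ 6.2450
W = -⅓ (W = (-1*1)/3 = (⅓)*(-1) = -⅓ ≈ -0.33333)
H(X) = √39 - X
M(A) = -115 (M(A) = -2 + (1 - 114) = -2 - 113 = -115)
1/(M(-5 - 5*(-1)) + H(W)) = 1/(-115 + (√39 - 1*(-⅓))) = 1/(-115 + (√39 + ⅓)) = 1/(-115 + (⅓ + √39)) = 1/(-344/3 + √39)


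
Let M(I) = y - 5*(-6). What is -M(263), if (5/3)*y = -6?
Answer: -132/5 ≈ -26.400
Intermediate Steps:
y = -18/5 (y = (3/5)*(-6) = -18/5 ≈ -3.6000)
M(I) = 132/5 (M(I) = -18/5 - 5*(-6) = -18/5 + 30 = 132/5)
-M(263) = -1*132/5 = -132/5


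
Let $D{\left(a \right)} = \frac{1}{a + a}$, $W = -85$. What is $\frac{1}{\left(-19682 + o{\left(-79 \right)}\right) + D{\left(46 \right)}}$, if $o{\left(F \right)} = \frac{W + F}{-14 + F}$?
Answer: $- \frac{8556}{168384011} \approx -5.0812 \cdot 10^{-5}$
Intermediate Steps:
$o{\left(F \right)} = \frac{-85 + F}{-14 + F}$
$D{\left(a \right)} = \frac{1}{2 a}$
$\frac{1}{\left(-19682 + o{\left(-79 \right)}\right) + D{\left(46 \right)}} = \frac{1}{\left(-19682 + \frac{-85 - 79}{-14 - 79}\right) + \frac{1}{2 \cdot 46}} = \frac{1}{\left(-19682 + \frac{1}{-93} \left(-164\right)\right) + \frac{1}{2} \cdot \frac{1}{46}} = \frac{1}{\left(-19682 - - \frac{164}{93}\right) + \frac{1}{92}} = \frac{1}{\left(-19682 + \frac{164}{93}\right) + \frac{1}{92}} = \frac{1}{- \frac{1830262}{93} + \frac{1}{92}} = \frac{1}{- \frac{168384011}{8556}} = - \frac{8556}{168384011}$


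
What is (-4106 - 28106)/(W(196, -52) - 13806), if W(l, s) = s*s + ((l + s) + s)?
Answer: 16106/5505 ≈ 2.9257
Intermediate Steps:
W(l, s) = l + s² + 2*s (W(l, s) = s² + (l + 2*s) = l + s² + 2*s)
(-4106 - 28106)/(W(196, -52) - 13806) = (-4106 - 28106)/((196 + (-52)² + 2*(-52)) - 13806) = -32212/((196 + 2704 - 104) - 13806) = -32212/(2796 - 13806) = -32212/(-11010) = -32212*(-1/11010) = 16106/5505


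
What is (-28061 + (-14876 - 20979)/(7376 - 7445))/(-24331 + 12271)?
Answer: 950177/416070 ≈ 2.2837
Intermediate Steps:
(-28061 + (-14876 - 20979)/(7376 - 7445))/(-24331 + 12271) = (-28061 - 35855/(-69))/(-12060) = (-28061 - 35855*(-1/69))*(-1/12060) = (-28061 + 35855/69)*(-1/12060) = -1900354/69*(-1/12060) = 950177/416070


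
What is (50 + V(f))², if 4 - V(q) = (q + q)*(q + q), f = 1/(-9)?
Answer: 19096900/6561 ≈ 2910.7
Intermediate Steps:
f = -⅑ ≈ -0.11111
V(q) = 4 - 4*q² (V(q) = 4 - (q + q)*(q + q) = 4 - 2*q*2*q = 4 - 4*q²)
(50 + V(f))² = (50 + (4 - 4*(-⅑)²))² = (50 + (4 - 4*1/81))² = (50 + (4 - 4/81))² = (50 + 320/81)² = (4370/81)² = 19096900/6561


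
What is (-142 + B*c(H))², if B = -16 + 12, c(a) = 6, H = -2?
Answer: 27556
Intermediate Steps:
B = -4
(-142 + B*c(H))² = (-142 - 4*6)² = (-142 - 24)² = (-166)² = 27556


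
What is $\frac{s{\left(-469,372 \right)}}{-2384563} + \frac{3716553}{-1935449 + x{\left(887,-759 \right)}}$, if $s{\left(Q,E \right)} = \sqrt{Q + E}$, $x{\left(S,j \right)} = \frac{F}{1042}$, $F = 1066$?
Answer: $- \frac{66769797}{34771324} - \frac{i \sqrt{97}}{2384563} \approx -1.9203 - 4.1303 \cdot 10^{-6} i$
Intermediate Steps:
$x{\left(S,j \right)} = \frac{533}{521}$ ($x{\left(S,j \right)} = \frac{1066}{1042} = 1066 \cdot \frac{1}{1042} = \frac{533}{521}$)
$s{\left(Q,E \right)} = \sqrt{E + Q}$
$\frac{s{\left(-469,372 \right)}}{-2384563} + \frac{3716553}{-1935449 + x{\left(887,-759 \right)}} = \frac{\sqrt{372 - 469}}{-2384563} + \frac{3716553}{-1935449 + \frac{533}{521}} = \sqrt{-97} \left(- \frac{1}{2384563}\right) + \frac{3716553}{- \frac{1008368396}{521}} = i \sqrt{97} \left(- \frac{1}{2384563}\right) + 3716553 \left(- \frac{521}{1008368396}\right) = - \frac{i \sqrt{97}}{2384563} - \frac{66769797}{34771324} = - \frac{66769797}{34771324} - \frac{i \sqrt{97}}{2384563}$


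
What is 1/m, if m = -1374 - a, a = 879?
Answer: -1/2253 ≈ -0.00044385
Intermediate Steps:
m = -2253 (m = -1374 - 1*879 = -1374 - 879 = -2253)
1/m = 1/(-2253) = -1/2253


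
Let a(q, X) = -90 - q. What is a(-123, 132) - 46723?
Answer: -46690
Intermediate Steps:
a(-123, 132) - 46723 = (-90 - 1*(-123)) - 46723 = (-90 + 123) - 46723 = 33 - 46723 = -46690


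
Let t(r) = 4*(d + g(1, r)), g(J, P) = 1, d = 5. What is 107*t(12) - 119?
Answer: 2449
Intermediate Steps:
t(r) = 24 (t(r) = 4*(5 + 1) = 4*6 = 24)
107*t(12) - 119 = 107*24 - 119 = 2568 - 119 = 2449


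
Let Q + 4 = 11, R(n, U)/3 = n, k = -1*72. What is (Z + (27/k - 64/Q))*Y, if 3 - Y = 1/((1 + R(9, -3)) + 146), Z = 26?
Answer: 480883/9744 ≈ 49.352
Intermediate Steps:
k = -72
R(n, U) = 3*n
Q = 7 (Q = -4 + 11 = 7)
Y = 521/174 (Y = 3 - 1/((1 + 3*9) + 146) = 3 - 1/((1 + 27) + 146) = 3 - 1/(28 + 146) = 3 - 1/174 = 521/174 ≈ 2.9943)
(Z + (27/k - 64/Q))*Y = (26 + (27/(-72) - 64/7))*(521/174) = (26 + (27*(-1/72) - 64*1/7))*(521/174) = (26 + (-3/8 - 64/7))*(521/174) = (26 - 533/56)*(521/174) = (923/56)*(521/174) = 480883/9744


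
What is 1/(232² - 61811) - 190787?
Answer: -1523815770/7987 ≈ -1.9079e+5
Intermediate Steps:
1/(232² - 61811) - 190787 = 1/(53824 - 61811) - 190787 = 1/(-7987) - 190787 = -1/7987 - 190787 = -1523815770/7987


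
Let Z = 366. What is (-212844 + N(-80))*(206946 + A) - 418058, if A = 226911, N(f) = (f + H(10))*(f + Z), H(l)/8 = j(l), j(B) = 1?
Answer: -101278260710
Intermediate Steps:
H(l) = 8 (H(l) = 8*1 = 8)
N(f) = (8 + f)*(366 + f) (N(f) = (f + 8)*(f + 366) = (8 + f)*(366 + f))
(-212844 + N(-80))*(206946 + A) - 418058 = (-212844 + (2928 + (-80)² + 374*(-80)))*(206946 + 226911) - 418058 = (-212844 + (2928 + 6400 - 29920))*433857 - 418058 = (-212844 - 20592)*433857 - 418058 = -233436*433857 - 418058 = -101277842652 - 418058 = -101278260710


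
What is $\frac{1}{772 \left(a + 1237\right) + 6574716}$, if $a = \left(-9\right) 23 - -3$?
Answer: $\frac{1}{7372192} \approx 1.3564 \cdot 10^{-7}$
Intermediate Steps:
$a = -204$ ($a = -207 + 3 = -204$)
$\frac{1}{772 \left(a + 1237\right) + 6574716} = \frac{1}{772 \left(-204 + 1237\right) + 6574716} = \frac{1}{772 \cdot 1033 + 6574716} = \frac{1}{797476 + 6574716} = \frac{1}{7372192}$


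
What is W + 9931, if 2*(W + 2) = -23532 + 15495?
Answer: 11821/2 ≈ 5910.5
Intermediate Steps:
W = -8041/2 (W = -2 + (-23532 + 15495)/2 = -2 + (½)*(-8037) = -2 - 8037/2 = -8041/2 ≈ -4020.5)
W + 9931 = -8041/2 + 9931 = 11821/2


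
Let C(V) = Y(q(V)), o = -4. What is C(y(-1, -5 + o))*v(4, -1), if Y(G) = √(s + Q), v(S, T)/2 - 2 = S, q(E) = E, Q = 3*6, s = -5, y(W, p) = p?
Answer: 12*√13 ≈ 43.267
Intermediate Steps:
Q = 18
v(S, T) = 4 + 2*S
Y(G) = √13 (Y(G) = √(-5 + 18) = √13)
C(V) = √13
C(y(-1, -5 + o))*v(4, -1) = √13*(4 + 2*4) = √13*(4 + 8) = √13*12 = 12*√13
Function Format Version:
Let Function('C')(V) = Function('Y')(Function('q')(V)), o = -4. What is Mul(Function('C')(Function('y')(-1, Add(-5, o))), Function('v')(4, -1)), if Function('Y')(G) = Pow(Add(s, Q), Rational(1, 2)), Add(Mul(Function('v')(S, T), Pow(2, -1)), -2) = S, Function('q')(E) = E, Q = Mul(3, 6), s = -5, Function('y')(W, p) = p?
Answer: Mul(12, Pow(13, Rational(1, 2))) ≈ 43.267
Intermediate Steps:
Q = 18
Function('v')(S, T) = Add(4, Mul(2, S))
Function('Y')(G) = Pow(13, Rational(1, 2)) (Function('Y')(G) = Pow(Add(-5, 18), Rational(1, 2)) = Pow(13, Rational(1, 2)))
Function('C')(V) = Pow(13, Rational(1, 2))
Mul(Function('C')(Function('y')(-1, Add(-5, o))), Function('v')(4, -1)) = Mul(Pow(13, Rational(1, 2)), Add(4, Mul(2, 4))) = Mul(Pow(13, Rational(1, 2)), Add(4, 8)) = Mul(Pow(13, Rational(1, 2)), 12) = Mul(12, Pow(13, Rational(1, 2)))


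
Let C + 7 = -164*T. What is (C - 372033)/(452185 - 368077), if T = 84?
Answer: -96454/21027 ≈ -4.5872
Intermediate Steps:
C = -13783 (C = -7 - 164*84 = -7 - 13776 = -13783)
(C - 372033)/(452185 - 368077) = (-13783 - 372033)/(452185 - 368077) = -385816/84108 = -385816*1/84108 = -96454/21027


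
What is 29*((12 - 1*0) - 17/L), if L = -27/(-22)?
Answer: -1450/27 ≈ -53.704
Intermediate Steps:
L = 27/22 (L = -27*(-1/22) = 27/22 ≈ 1.2273)
29*((12 - 1*0) - 17/L) = 29*((12 - 1*0) - 17/27/22) = 29*((12 + 0) - 17*22/27) = 29*(12 - 374/27) = 29*(-50/27) = -1450/27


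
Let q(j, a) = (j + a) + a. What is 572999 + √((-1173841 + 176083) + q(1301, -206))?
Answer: 572999 + I*√996869 ≈ 5.73e+5 + 998.43*I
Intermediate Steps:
q(j, a) = j + 2*a (q(j, a) = (a + j) + a = j + 2*a)
572999 + √((-1173841 + 176083) + q(1301, -206)) = 572999 + √((-1173841 + 176083) + (1301 + 2*(-206))) = 572999 + √(-997758 + (1301 - 412)) = 572999 + √(-997758 + 889) = 572999 + √(-996869) = 572999 + I*√996869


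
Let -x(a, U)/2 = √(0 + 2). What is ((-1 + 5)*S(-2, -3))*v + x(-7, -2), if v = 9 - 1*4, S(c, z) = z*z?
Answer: 180 - 2*√2 ≈ 177.17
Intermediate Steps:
S(c, z) = z²
x(a, U) = -2*√2 (x(a, U) = -2*√(0 + 2) = -2*√2)
v = 5 (v = 9 - 4 = 5)
((-1 + 5)*S(-2, -3))*v + x(-7, -2) = ((-1 + 5)*(-3)²)*5 - 2*√2 = (4*9)*5 - 2*√2 = 36*5 - 2*√2 = 180 - 2*√2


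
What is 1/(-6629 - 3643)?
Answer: -1/10272 ≈ -9.7352e-5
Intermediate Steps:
1/(-6629 - 3643) = 1/(-10272) = -1/10272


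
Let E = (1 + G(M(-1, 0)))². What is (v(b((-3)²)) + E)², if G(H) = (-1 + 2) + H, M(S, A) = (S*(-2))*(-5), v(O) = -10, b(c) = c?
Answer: 2916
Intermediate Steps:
M(S, A) = 10*S (M(S, A) = -2*S*(-5) = 10*S)
G(H) = 1 + H
E = 64 (E = (1 + (1 + 10*(-1)))² = (1 + (1 - 10))² = (1 - 9)² = (-8)² = 64)
(v(b((-3)²)) + E)² = (-10 + 64)² = 54² = 2916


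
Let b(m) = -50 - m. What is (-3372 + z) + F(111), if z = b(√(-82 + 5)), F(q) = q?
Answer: -3311 - I*√77 ≈ -3311.0 - 8.775*I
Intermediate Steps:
z = -50 - I*√77 (z = -50 - √(-82 + 5) = -50 - √(-77) = -50 - I*√77 ≈ -50.0 - 8.775*I)
(-3372 + z) + F(111) = (-3372 + (-50 - I*√77)) + 111 = (-3422 - I*√77) + 111 = -3311 - I*√77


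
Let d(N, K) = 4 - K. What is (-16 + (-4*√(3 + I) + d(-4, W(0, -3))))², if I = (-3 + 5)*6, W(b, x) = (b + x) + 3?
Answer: 384 + 96*√15 ≈ 755.81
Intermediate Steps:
W(b, x) = 3 + b + x
I = 12 (I = 2*6 = 12)
(-16 + (-4*√(3 + I) + d(-4, W(0, -3))))² = (-16 + (-4*√(3 + 12) + (4 - (3 + 0 - 3))))² = (-16 + (-4*√15 + (4 - 1*0)))² = (-16 + (-4*√15 + (4 + 0)))² = (-16 + (-4*√15 + 4))² = (-16 + (4 - 4*√15))² = (-12 - 4*√15)²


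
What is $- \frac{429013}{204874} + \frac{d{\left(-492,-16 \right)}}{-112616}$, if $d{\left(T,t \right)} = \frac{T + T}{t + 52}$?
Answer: $- \frac{36231096089}{17304067788} \approx -2.0938$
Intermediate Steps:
$d{\left(T,t \right)} = \frac{2 T}{52 + t}$
$- \frac{429013}{204874} + \frac{d{\left(-492,-16 \right)}}{-112616} = - \frac{429013}{204874} + \frac{2 \left(-492\right) \frac{1}{52 - 16}}{-112616} = \left(-429013\right) \frac{1}{204874} + 2 \left(-492\right) \frac{1}{36} \left(- \frac{1}{112616}\right) = - \frac{429013}{204874} + 2 \left(-492\right) \frac{1}{36} \left(- \frac{1}{112616}\right) = - \frac{429013}{204874} - - \frac{41}{168924} = - \frac{429013}{204874} + \frac{41}{168924} = - \frac{36231096089}{17304067788}$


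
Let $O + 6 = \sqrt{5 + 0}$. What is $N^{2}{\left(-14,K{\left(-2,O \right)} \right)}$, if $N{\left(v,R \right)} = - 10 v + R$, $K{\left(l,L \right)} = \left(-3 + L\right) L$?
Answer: $40726 - 5970 \sqrt{5} \approx 27377.0$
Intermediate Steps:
$O = -6 + \sqrt{5}$ ($O = -6 + \sqrt{5 + 0} = -6 + \sqrt{5} \approx -3.7639$)
$K{\left(l,L \right)} = L \left(-3 + L\right)$
$N{\left(v,R \right)} = R - 10 v$
$N^{2}{\left(-14,K{\left(-2,O \right)} \right)} = \left(\left(-6 + \sqrt{5}\right) \left(-3 - \left(6 - \sqrt{5}\right)\right) - -140\right)^{2} = \left(\left(-6 + \sqrt{5}\right) \left(-9 + \sqrt{5}\right) + 140\right)^{2} = \left(\left(-9 + \sqrt{5}\right) \left(-6 + \sqrt{5}\right) + 140\right)^{2} = \left(140 + \left(-9 + \sqrt{5}\right) \left(-6 + \sqrt{5}\right)\right)^{2}$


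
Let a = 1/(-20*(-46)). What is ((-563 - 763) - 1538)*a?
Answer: -358/115 ≈ -3.1130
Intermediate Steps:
a = 1/920 ≈ 0.0010870
((-563 - 763) - 1538)*a = ((-563 - 763) - 1538)*(1/920) = (-1326 - 1538)*(1/920) = -2864*1/920 = -358/115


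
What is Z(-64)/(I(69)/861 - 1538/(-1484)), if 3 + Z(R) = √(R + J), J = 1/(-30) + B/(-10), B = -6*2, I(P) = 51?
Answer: -91266/33331 + 15211*I*√2262/99993 ≈ -2.7382 + 7.2349*I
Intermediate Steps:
B = -12
J = 7/6 (J = 1/(-30) - 12/(-10) = 1*(-1/30) - 12*(-⅒) = -1/30 + 6/5 = 7/6 ≈ 1.1667)
Z(R) = -3 + √(7/6 + R) (Z(R) = -3 + √(R + 7/6) = -3 + √(7/6 + R))
Z(-64)/(I(69)/861 - 1538/(-1484)) = (-3 + √(42 + 36*(-64))/6)/(51/861 - 1538/(-1484)) = (-3 + √(42 - 2304)/6)/(51*(1/861) - 1538*(-1/1484)) = (-3 + √(-2262)/6)/(17/287 + 769/742) = (-3 + (I*√2262)/6)/(33331/30422) = (-3 + I*√2262/6)*(30422/33331) = -91266/33331 + 15211*I*√2262/99993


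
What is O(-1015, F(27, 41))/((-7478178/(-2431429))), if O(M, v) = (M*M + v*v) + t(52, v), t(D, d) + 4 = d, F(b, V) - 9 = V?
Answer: 837036453253/2492726 ≈ 3.3579e+5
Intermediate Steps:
F(b, V) = 9 + V
t(D, d) = -4 + d
O(M, v) = -4 + v + M² + v² (O(M, v) = (M*M + v*v) + (-4 + v) = (M² + v²) + (-4 + v) = -4 + v + M² + v²)
O(-1015, F(27, 41))/((-7478178/(-2431429))) = (-4 + (9 + 41) + (-1015)² + (9 + 41)²)/((-7478178/(-2431429))) = (-4 + 50 + 1030225 + 50²)/((-7478178*(-1/2431429))) = (-4 + 50 + 1030225 + 2500)/(7478178/2431429) = 1032771*(2431429/7478178) = 837036453253/2492726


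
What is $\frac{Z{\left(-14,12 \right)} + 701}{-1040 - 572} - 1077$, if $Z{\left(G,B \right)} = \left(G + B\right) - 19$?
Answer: $- \frac{434201}{403} \approx -1077.4$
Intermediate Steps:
$Z{\left(G,B \right)} = -19 + B + G$ ($Z{\left(G,B \right)} = \left(B + G\right) - 19 = -19 + B + G$)
$\frac{Z{\left(-14,12 \right)} + 701}{-1040 - 572} - 1077 = \frac{\left(-19 + 12 - 14\right) + 701}{-1040 - 572} - 1077 = \frac{-21 + 701}{-1612} - 1077 = 680 \left(- \frac{1}{1612}\right) - 1077 = - \frac{170}{403} - 1077 = - \frac{434201}{403}$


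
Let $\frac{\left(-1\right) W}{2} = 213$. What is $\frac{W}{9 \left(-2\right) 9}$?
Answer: $\frac{71}{27} \approx 2.6296$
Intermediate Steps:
$W = -426$ ($W = \left(-2\right) 213 = -426$)
$\frac{W}{9 \left(-2\right) 9} = - \frac{426}{9 \left(-2\right) 9} = - \frac{426}{\left(-18\right) 9} = - \frac{426}{-162} = \left(-426\right) \left(- \frac{1}{162}\right) = \frac{71}{27}$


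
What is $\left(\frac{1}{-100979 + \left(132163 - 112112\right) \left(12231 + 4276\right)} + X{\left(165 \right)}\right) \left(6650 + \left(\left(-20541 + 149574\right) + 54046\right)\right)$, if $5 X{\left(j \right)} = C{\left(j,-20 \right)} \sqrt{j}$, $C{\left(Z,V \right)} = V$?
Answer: $\frac{21081}{36764542} - 758916 \sqrt{165} \approx -9.7484 \cdot 10^{6}$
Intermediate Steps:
$X{\left(j \right)} = - 4 \sqrt{j}$ ($X{\left(j \right)} = \frac{\left(-20\right) \sqrt{j}}{5} = - 4 \sqrt{j}$)
$\left(\frac{1}{-100979 + \left(132163 - 112112\right) \left(12231 + 4276\right)} + X{\left(165 \right)}\right) \left(6650 + \left(\left(-20541 + 149574\right) + 54046\right)\right) = \left(\frac{1}{-100979 + \left(132163 - 112112\right) \left(12231 + 4276\right)} - 4 \sqrt{165}\right) \left(6650 + \left(\left(-20541 + 149574\right) + 54046\right)\right) = \left(\frac{1}{-100979 + 20051 \cdot 16507} - 4 \sqrt{165}\right) \left(6650 + \left(129033 + 54046\right)\right) = \left(\frac{1}{-100979 + 330981857} - 4 \sqrt{165}\right) \left(6650 + 183079\right) = \left(\frac{1}{330880878} - 4 \sqrt{165}\right) 189729 = \frac{21081}{36764542} - 758916 \sqrt{165}$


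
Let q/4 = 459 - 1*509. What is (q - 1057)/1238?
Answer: -1257/1238 ≈ -1.0153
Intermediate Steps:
q = -200 (q = 4*(459 - 1*509) = 4*(459 - 509) = 4*(-50) = -200)
(q - 1057)/1238 = (-200 - 1057)/1238 = (1/1238)*(-1257) = -1257/1238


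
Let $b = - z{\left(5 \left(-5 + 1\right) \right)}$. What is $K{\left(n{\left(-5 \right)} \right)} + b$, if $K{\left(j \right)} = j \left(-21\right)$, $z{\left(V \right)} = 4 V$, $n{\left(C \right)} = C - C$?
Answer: $80$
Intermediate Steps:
$n{\left(C \right)} = 0$
$K{\left(j \right)} = - 21 j$
$b = 80$ ($b = - 4 \cdot 5 \left(-5 + 1\right) = - 4 \cdot 5 \left(-4\right) = - 4 \left(-20\right) = \left(-1\right) \left(-80\right) = 80$)
$K{\left(n{\left(-5 \right)} \right)} + b = \left(-21\right) 0 + 80 = 0 + 80 = 80$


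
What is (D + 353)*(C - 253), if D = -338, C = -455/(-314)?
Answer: -1184805/314 ≈ -3773.3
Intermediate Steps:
C = 455/314 (C = -455*(-1/314) = 455/314 ≈ 1.4490)
(D + 353)*(C - 253) = (-338 + 353)*(455/314 - 253) = 15*(-78987/314) = -1184805/314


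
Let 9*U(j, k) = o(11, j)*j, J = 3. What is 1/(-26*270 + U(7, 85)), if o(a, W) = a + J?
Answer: -9/63082 ≈ -0.00014267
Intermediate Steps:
o(a, W) = 3 + a (o(a, W) = a + 3 = 3 + a)
U(j, k) = 14*j/9 (U(j, k) = ((3 + 11)*j)/9 = (14*j)/9 = 14*j/9)
1/(-26*270 + U(7, 85)) = 1/(-26*270 + (14/9)*7) = 1/(-7020 + 98/9) = 1/(-63082/9) = -9/63082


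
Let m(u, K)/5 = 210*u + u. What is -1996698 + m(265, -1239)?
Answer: -1717123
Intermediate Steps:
m(u, K) = 1055*u (m(u, K) = 5*(210*u + u) = 5*(211*u) = 1055*u)
-1996698 + m(265, -1239) = -1996698 + 1055*265 = -1996698 + 279575 = -1717123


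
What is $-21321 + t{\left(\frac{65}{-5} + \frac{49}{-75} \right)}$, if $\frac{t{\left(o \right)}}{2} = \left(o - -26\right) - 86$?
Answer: $- \frac{1610123}{75} \approx -21468.0$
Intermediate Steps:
$t{\left(o \right)} = -120 + 2 o$ ($t{\left(o \right)} = 2 \left(\left(o - -26\right) - 86\right) = 2 \left(\left(o + 26\right) - 86\right) = 2 \left(\left(26 + o\right) - 86\right) = 2 \left(-60 + o\right) = -120 + 2 o$)
$-21321 + t{\left(\frac{65}{-5} + \frac{49}{-75} \right)} = -21321 - \left(120 - 2 \left(\frac{65}{-5} + \frac{49}{-75}\right)\right) = -21321 - \left(120 - 2 \left(65 \left(- \frac{1}{5}\right) + 49 \left(- \frac{1}{75}\right)\right)\right) = -21321 - \left(120 - 2 \left(-13 - \frac{49}{75}\right)\right) = -21321 + \left(-120 + 2 \left(- \frac{1024}{75}\right)\right) = -21321 - \frac{11048}{75} = - \frac{1610123}{75}$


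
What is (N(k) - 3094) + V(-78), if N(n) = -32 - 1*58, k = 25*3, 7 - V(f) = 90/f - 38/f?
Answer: -9529/3 ≈ -3176.3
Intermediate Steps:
V(f) = 7 - 52/f (V(f) = 7 - (90/f - 38/f) = 7 - 52/f)
k = 75
N(n) = -90 (N(n) = -32 - 58 = -90)
(N(k) - 3094) + V(-78) = (-90 - 3094) + (7 - 52/(-78)) = -3184 + (7 - 52*(-1/78)) = -3184 + (7 + ⅔) = -3184 + 23/3 = -9529/3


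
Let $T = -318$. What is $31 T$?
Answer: $-9858$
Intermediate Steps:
$31 T = 31 \left(-318\right) = -9858$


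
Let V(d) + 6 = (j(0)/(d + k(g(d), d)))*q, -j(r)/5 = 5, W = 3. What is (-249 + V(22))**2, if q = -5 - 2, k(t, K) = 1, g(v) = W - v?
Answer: 32376100/529 ≈ 61202.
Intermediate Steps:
g(v) = 3 - v
j(r) = -25 (j(r) = -5*5 = -25)
q = -7
V(d) = -6 + 175/(1 + d) (V(d) = -6 - 25/(d + 1)*(-7) = -6 - 25/(1 + d)*(-7) = -6 + 175/(1 + d))
(-249 + V(22))**2 = (-249 + (169 - 6*22)/(1 + 22))**2 = (-249 + (169 - 132)/23)**2 = (-249 + (1/23)*37)**2 = (-249 + 37/23)**2 = (-5690/23)**2 = 32376100/529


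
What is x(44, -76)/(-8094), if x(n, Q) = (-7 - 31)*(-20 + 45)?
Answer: 25/213 ≈ 0.11737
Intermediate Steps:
x(n, Q) = -950 (x(n, Q) = -38*25 = -950)
x(44, -76)/(-8094) = -950/(-8094) = -950*(-1/8094) = 25/213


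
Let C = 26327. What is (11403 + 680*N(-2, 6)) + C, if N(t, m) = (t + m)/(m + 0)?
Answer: 114550/3 ≈ 38183.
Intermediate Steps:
N(t, m) = (m + t)/m
(11403 + 680*N(-2, 6)) + C = (11403 + 680*((6 - 2)/6)) + 26327 = (11403 + 680*((⅙)*4)) + 26327 = (11403 + 680*(⅔)) + 26327 = (11403 + 1360/3) + 26327 = 35569/3 + 26327 = 114550/3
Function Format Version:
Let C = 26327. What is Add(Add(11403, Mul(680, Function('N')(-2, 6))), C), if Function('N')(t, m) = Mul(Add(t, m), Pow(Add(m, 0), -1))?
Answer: Rational(114550, 3) ≈ 38183.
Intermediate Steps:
Function('N')(t, m) = Mul(Pow(m, -1), Add(m, t)) (Function('N')(t, m) = Mul(Add(m, t), Pow(m, -1)) = Mul(Pow(m, -1), Add(m, t)))
Add(Add(11403, Mul(680, Function('N')(-2, 6))), C) = Add(Add(11403, Mul(680, Mul(Pow(6, -1), Add(6, -2)))), 26327) = Add(Add(11403, Mul(680, Mul(Rational(1, 6), 4))), 26327) = Add(Add(11403, Mul(680, Rational(2, 3))), 26327) = Add(Add(11403, Rational(1360, 3)), 26327) = Add(Rational(35569, 3), 26327) = Rational(114550, 3)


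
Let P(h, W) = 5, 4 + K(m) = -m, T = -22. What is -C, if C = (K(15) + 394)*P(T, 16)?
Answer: -1875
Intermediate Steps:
K(m) = -4 - m
C = 1875 (C = ((-4 - 1*15) + 394)*5 = ((-4 - 15) + 394)*5 = (-19 + 394)*5 = 375*5 = 1875)
-C = -1*1875 = -1875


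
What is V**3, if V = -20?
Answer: -8000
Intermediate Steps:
V**3 = (-20)**3 = -8000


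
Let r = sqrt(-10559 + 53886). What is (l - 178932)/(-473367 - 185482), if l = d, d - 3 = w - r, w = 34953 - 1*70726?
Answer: 214702/658849 + sqrt(43327)/658849 ≈ 0.32619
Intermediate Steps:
r = sqrt(43327) ≈ 208.15
w = -35773 (w = 34953 - 70726 = -35773)
d = -35770 - sqrt(43327) (d = 3 + (-35773 - sqrt(43327)) = -35770 - sqrt(43327) ≈ -35978.)
l = -35770 - sqrt(43327) ≈ -35978.
(l - 178932)/(-473367 - 185482) = ((-35770 - sqrt(43327)) - 178932)/(-473367 - 185482) = (-214702 - sqrt(43327))/(-658849) = (-214702 - sqrt(43327))*(-1/658849) = 214702/658849 + sqrt(43327)/658849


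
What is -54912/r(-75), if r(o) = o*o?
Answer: -18304/1875 ≈ -9.7621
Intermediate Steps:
r(o) = o**2
-54912/r(-75) = -54912/((-75)**2) = -54912/5625 = -54912*1/5625 = -18304/1875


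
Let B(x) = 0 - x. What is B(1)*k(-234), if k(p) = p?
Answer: 234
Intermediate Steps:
B(x) = -x
B(1)*k(-234) = -1*1*(-234) = -1*(-234) = 234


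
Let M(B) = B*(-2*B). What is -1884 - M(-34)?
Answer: 428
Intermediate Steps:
M(B) = -2*B**2
-1884 - M(-34) = -1884 - (-2)*(-34)**2 = -1884 - (-2)*1156 = -1884 - 1*(-2312) = -1884 + 2312 = 428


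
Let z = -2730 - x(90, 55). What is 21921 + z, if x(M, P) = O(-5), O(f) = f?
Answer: 19196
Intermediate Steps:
x(M, P) = -5
z = -2725 (z = -2730 - 1*(-5) = -2730 + 5 = -2725)
21921 + z = 21921 - 2725 = 19196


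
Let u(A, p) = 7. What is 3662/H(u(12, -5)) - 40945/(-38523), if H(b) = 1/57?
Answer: 8041100827/38523 ≈ 2.0874e+5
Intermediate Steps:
H(b) = 1/57
3662/H(u(12, -5)) - 40945/(-38523) = 3662/(1/57) - 40945/(-38523) = 3662*57 - 40945*(-1/38523) = 208734 + 40945/38523 = 8041100827/38523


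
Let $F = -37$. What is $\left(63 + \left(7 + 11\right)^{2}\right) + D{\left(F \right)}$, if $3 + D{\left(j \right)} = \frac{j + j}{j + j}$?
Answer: $385$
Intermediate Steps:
$D{\left(j \right)} = -2$ ($D{\left(j \right)} = -3 + \frac{j + j}{j + j} = -3 + \frac{2 j}{2 j} = -3 + 2 j \frac{1}{2 j} = -3 + 1 = -2$)
$\left(63 + \left(7 + 11\right)^{2}\right) + D{\left(F \right)} = \left(63 + \left(7 + 11\right)^{2}\right) - 2 = \left(63 + 18^{2}\right) - 2 = \left(63 + 324\right) - 2 = 387 - 2 = 385$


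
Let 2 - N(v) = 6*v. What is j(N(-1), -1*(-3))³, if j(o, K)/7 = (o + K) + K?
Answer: 941192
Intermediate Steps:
N(v) = 2 - 6*v
j(o, K) = 7*o + 14*K (j(o, K) = 7*((o + K) + K) = 7*((K + o) + K) = 7*(o + 2*K) = 7*o + 14*K)
j(N(-1), -1*(-3))³ = (7*(2 - 6*(-1)) + 14*(-1*(-3)))³ = (7*(2 + 6) + 14*3)³ = (7*8 + 42)³ = (56 + 42)³ = 98³ = 941192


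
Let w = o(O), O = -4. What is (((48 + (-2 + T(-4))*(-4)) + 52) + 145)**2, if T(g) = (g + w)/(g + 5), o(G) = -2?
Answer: 76729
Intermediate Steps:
w = -2
T(g) = (-2 + g)/(5 + g) (T(g) = (g - 2)/(g + 5) = (-2 + g)/(5 + g))
(((48 + (-2 + T(-4))*(-4)) + 52) + 145)**2 = (((48 + (-2 + (-2 - 4)/(5 - 4))*(-4)) + 52) + 145)**2 = (((48 + (-2 - 6/1)*(-4)) + 52) + 145)**2 = (((48 + (-2 + 1*(-6))*(-4)) + 52) + 145)**2 = (((48 + (-2 - 6)*(-4)) + 52) + 145)**2 = (((48 - 8*(-4)) + 52) + 145)**2 = (((48 + 32) + 52) + 145)**2 = ((80 + 52) + 145)**2 = (132 + 145)**2 = 277**2 = 76729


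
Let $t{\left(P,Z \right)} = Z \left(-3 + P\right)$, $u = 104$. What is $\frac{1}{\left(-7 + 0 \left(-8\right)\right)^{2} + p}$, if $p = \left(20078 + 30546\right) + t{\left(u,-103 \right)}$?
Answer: $\frac{1}{40270} \approx 2.4832 \cdot 10^{-5}$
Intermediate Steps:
$p = 40221$ ($p = \left(20078 + 30546\right) - 103 \left(-3 + 104\right) = 50624 - 10403 = 40221$)
$\frac{1}{\left(-7 + 0 \left(-8\right)\right)^{2} + p} = \frac{1}{\left(-7 + 0 \left(-8\right)\right)^{2} + 40221} = \frac{1}{\left(-7 + 0\right)^{2} + 40221} = \frac{1}{\left(-7\right)^{2} + 40221} = \frac{1}{49 + 40221} = \frac{1}{40270}$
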